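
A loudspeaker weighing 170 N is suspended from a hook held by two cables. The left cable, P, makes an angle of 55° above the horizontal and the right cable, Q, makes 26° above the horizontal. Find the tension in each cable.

ΣF_x = 0: −T_P·cos55° + T_Q·cos26° = 0 → T_Q = 0.638162·T_P.
ΣF_y = 0: T_P·sin55° + T_Q·sin26° = 170.
Substitute: T_P·(0.819152 + 0.638162·0.438371) = 170 → T_P = 154.7 N.
Then T_Q = 0.638162 × 154.7 = 98.72 N.

T_P = 154.7 N, T_Q = 98.72 N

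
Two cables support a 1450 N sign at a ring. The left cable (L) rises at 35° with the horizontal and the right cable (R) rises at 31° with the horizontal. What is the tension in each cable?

ΣF_x = 0: −T_L·cos35° + T_R·cos31° = 0 → T_R = 0.95565·T_L.
ΣF_y = 0: T_L·sin35° + T_R·sin31° = 1450.
Substitute: T_L·(0.573576 + 0.95565·0.515038) = 1450 → T_L = 1360.52 ≈ 1361 N.
Then T_R = 0.95565 × 1360.52 = 1300 N.

T_L = 1361 N, T_R = 1300 N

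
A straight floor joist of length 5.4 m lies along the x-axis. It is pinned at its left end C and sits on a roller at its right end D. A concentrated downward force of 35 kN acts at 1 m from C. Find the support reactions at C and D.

Taking moments about C: D_y·5.4 − 35·1 = 0 → D_y = 35/5.4 = 6.48148 ≈ 6.481 kN.
ΣF_y = 0: C_y + 6.48148 − 35 = 0 → C_y = 28.52 kN.
ΣF_x = 0: no horizontal applied forces, so C_x = 0.

C_x = 0, C_y = 28.52 kN, D_y = 6.481 kN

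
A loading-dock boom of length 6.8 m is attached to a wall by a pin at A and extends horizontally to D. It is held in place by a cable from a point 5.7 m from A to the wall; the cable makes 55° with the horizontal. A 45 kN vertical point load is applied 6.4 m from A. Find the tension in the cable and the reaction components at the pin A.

ΣM about A: T·sin55°·5.7 − 45·6.4 = 0 → T = 288/(5.7·0.819152) = 61.6812 ≈ 61.68 kN.
ΣF_x = 0: A_x − T·cos55° = 0 → A_x = 61.6812 × 0.573576 = 35.38 kN.
ΣF_y = 0: A_y + T·sin55° − 45 = 0 → A_y = 45 − 61.6812 × 0.819152 = -5.526 kN.

T = 61.68 kN, A_x = 35.38 kN, A_y = -5.526 kN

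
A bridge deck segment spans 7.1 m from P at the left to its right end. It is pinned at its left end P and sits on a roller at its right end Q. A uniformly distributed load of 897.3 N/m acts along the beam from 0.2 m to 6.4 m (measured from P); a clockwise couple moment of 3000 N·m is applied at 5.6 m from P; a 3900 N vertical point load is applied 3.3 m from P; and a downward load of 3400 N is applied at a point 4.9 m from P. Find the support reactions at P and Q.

P_x = 0, P_y = 5696 N, Q_y = 7167 N

Resultant of the distributed load: 897.3 × 6.2 = 5563.26 N at 3.3 m from P.
Moments about P: Q_y·7.1 − (897.3·6.2)·3.3 − 3000 − 3900·3.3 − 3400·4.9 = 0 → Q_y = 50888.758/7.1 = 7167.43 ≈ 7167 N.
ΣF_y = 0: P_y + 7167.43 − 897.3·6.2 − 3900 − 3400 = 0 → P_y = 5696 N.
ΣF_x = 0: no horizontal applied forces, so P_x = 0.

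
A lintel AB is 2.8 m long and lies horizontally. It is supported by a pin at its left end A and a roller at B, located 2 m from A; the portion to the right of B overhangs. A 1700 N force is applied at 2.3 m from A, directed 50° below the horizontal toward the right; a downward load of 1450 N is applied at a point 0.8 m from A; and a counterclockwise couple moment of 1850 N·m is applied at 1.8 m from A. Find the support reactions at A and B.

A_x = -1093 N, A_y = 1600 N, B_y = 1153 N

Moments about A: B_y·2 − 1700·sin50°·2.3 − 1450·0.8 + 1850 = 0 → B_y = 2305.23/2 = 1152.62 ≈ 1153 N.
ΣF_y = 0: A_y + 1152.62 − 1700·sin50° − 1450 = 0 → A_y = 1600 N.
ΣF_x = 0: A_x + 1700·cos50° = 0 → A_x = -1093 N.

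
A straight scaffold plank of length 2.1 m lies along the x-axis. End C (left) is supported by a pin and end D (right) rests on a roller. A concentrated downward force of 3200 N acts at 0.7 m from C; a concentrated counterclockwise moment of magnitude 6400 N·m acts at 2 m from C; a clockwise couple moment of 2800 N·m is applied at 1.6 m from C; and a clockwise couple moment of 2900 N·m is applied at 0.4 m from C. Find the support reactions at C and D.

ΣM about C: D_y·2.1 − 3200·0.7 + 6400 − 2800 − 2900 = 0 → D_y = 1540/2.1 = 733.333 ≈ 733.3 N.
ΣF_y = 0: C_y + 733.333 − 3200 = 0 → C_y = 2467 N.
ΣF_x = 0: no horizontal applied forces, so C_x = 0.

C_x = 0, C_y = 2467 N, D_y = 733.3 N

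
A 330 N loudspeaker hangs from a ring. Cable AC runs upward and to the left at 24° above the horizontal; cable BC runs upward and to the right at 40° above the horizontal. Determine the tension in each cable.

ΣF_x = 0: −T_AC·cos24° + T_BC·cos40° = 0 → T_BC = 1.19255·T_AC.
ΣF_y = 0: T_AC·sin24° + T_BC·sin40° = 330.
Substitute: T_AC·(0.406737 + 1.19255·0.642788) = 330 → T_AC = 281.259 ≈ 281.3 N.
Then T_BC = 1.19255 × 281.259 = 335.4 N.

T_AC = 281.3 N, T_BC = 335.4 N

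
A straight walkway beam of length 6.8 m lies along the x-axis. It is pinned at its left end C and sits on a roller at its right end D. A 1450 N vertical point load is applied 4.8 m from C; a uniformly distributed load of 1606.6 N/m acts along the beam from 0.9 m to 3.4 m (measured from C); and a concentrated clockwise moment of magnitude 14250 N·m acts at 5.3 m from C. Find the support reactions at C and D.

Resultant of the distributed load: 1606.6 × 2.5 = 4016.5 N at 2.15 m from C.
Moments about C: D_y·6.8 − 1450·4.8 − (1606.6·2.5)·2.15 − 14250 = 0 → D_y = 29845.475/6.8 = 4389.04 ≈ 4389 N.
ΣF_y = 0: C_y + 4389.04 − 1450 − 1606.6·2.5 = 0 → C_y = 1077 N.
ΣF_x = 0: no horizontal applied forces, so C_x = 0.

C_x = 0, C_y = 1077 N, D_y = 4389 N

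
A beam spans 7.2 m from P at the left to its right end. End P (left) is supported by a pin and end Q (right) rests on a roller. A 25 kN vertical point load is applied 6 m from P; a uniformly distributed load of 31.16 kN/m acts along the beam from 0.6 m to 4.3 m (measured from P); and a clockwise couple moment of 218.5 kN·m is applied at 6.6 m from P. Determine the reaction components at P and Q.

P_x = 0, P_y = 49.88 kN, Q_y = 90.41 kN

Resultant of the distributed load: 31.16 × 3.7 = 115.292 kN at 2.45 m from P.
ΣM about P: Q_y·7.2 − 25·6 − (31.16·3.7)·2.45 − 218.5 = 0 → Q_y = 650.9654/7.2 = 90.4119 ≈ 90.41 kN.
ΣF_y = 0: P_y + 90.4119 − 25 − 31.16·3.7 = 0 → P_y = 49.88 kN.
ΣF_x = 0: no horizontal applied forces, so P_x = 0.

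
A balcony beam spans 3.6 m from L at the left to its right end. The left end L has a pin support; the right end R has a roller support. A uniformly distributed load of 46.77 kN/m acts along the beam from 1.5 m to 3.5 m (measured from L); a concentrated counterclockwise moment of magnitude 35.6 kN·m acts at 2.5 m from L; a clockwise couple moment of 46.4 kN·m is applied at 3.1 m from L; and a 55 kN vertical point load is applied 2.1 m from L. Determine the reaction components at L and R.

L_x = 0, L_y = 48.50 kN, R_y = 100.0 kN

Resultant of the distributed load: 46.77 × 2 = 93.54 kN at 2.5 m from L.
Taking moments about L: R_y·3.6 − (46.77·2)·2.5 + 35.6 − 46.4 − 55·2.1 = 0 → R_y = 360.15/3.6 = 100.042 ≈ 100.0 kN.
ΣF_y = 0: L_y + 100.042 − 46.77·2 − 55 = 0 → L_y = 48.50 kN.
ΣF_x = 0: no horizontal applied forces, so L_x = 0.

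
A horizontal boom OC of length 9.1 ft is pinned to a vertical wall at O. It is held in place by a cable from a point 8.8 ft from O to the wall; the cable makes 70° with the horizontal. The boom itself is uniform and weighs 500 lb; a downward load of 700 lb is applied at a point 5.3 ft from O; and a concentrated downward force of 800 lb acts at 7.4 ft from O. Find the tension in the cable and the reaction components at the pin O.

ΣM about O: T·sin70°·8.8 − 500·4.55 − 700·5.3 − 800·7.4 = 0 → T = 11905/(8.8·0.939693) = 1439.66 ≈ 1440 lb.
ΣF_x = 0: O_x − T·cos70° = 0 → O_x = 1439.66 × 0.34202 = 492.4 lb.
ΣF_y = 0: O_y + T·sin70° − 500 − 700 − 800 = 0 → O_y = 2000 − 1439.66 × 0.939693 = 647.2 lb.

T = 1440 lb, O_x = 492.4 lb, O_y = 647.2 lb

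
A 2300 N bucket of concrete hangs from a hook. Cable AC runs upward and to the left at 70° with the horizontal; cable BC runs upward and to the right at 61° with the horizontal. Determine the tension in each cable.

ΣF_x = 0: −T_AC·cos70° + T_BC·cos61° = 0 → T_BC = 0.705473·T_AC.
ΣF_y = 0: T_AC·sin70° + T_BC·sin61° = 2300.
Substitute: T_AC·(0.939693 + 0.705473·0.87462) = 2300 → T_AC = 1477.47 ≈ 1477 N.
Then T_BC = 0.705473 × 1477.47 = 1042 N.

T_AC = 1477 N, T_BC = 1042 N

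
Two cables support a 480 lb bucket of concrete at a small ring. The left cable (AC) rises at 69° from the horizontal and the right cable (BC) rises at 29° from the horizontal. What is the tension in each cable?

ΣF_x = 0: −T_AC·cos69° + T_BC·cos29° = 0 → T_BC = 0.409741·T_AC.
ΣF_y = 0: T_AC·sin69° + T_BC·sin29° = 480.
Substitute: T_AC·(0.93358 + 0.409741·0.48481) = 480 → T_AC = 423.943 ≈ 423.9 lb.
Then T_BC = 0.409741 × 423.943 = 173.7 lb.

T_AC = 423.9 lb, T_BC = 173.7 lb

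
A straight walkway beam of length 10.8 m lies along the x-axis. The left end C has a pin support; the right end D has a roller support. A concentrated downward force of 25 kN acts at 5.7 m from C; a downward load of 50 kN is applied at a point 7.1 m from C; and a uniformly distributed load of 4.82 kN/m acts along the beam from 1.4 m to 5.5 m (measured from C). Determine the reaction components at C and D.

Resultant of the distributed load: 4.82 × 4.1 = 19.762 kN at 3.45 m from C.
ΣM about C: D_y·10.8 − 25·5.7 − 50·7.1 − (4.82·4.1)·3.45 = 0 → D_y = 565.6789/10.8 = 52.3777 ≈ 52.38 kN.
ΣF_y = 0: C_y + 52.3777 − 25 − 50 − 4.82·4.1 = 0 → C_y = 42.38 kN.
ΣF_x = 0: no horizontal applied forces, so C_x = 0.

C_x = 0, C_y = 42.38 kN, D_y = 52.38 kN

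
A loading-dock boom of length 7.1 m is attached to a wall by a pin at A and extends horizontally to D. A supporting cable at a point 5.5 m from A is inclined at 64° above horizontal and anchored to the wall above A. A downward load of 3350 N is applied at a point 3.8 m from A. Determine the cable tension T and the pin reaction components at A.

T = 2575 N, A_x = 1129 N, A_y = 1035 N

ΣM about A: T·sin64°·5.5 − 3350·3.8 = 0 → T = 12730/(5.5·0.898794) = 2575.17 ≈ 2575 N.
ΣF_x = 0: A_x − T·cos64° = 0 → A_x = 2575.17 × 0.438371 = 1129 N.
ΣF_y = 0: A_y + T·sin64° − 3350 = 0 → A_y = 3350 − 2575.17 × 0.898794 = 1035 N.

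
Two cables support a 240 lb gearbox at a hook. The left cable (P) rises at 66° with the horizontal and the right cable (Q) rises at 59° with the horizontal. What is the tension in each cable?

ΣF_x = 0: −T_P·cos66° + T_Q·cos59° = 0 → T_Q = 0.789722·T_P.
ΣF_y = 0: T_P·sin66° + T_Q·sin59° = 240.
Substitute: T_P·(0.913545 + 0.789722·0.857167) = 240 → T_P = 150.899 ≈ 150.9 lb.
Then T_Q = 0.789722 × 150.899 = 119.2 lb.

T_P = 150.9 lb, T_Q = 119.2 lb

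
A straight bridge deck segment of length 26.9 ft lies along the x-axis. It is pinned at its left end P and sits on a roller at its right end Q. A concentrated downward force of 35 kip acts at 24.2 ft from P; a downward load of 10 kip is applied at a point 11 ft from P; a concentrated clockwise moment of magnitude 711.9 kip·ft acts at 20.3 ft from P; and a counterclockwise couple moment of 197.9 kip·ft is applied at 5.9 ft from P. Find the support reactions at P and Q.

Taking moments about P: Q_y·26.9 − 35·24.2 − 10·11 − 711.9 + 197.9 = 0 → Q_y = 1471/26.9 = 54.684 ≈ 54.68 kip.
ΣF_y = 0: P_y + 54.684 − 35 − 10 = 0 → P_y = -9.684 kip.
ΣF_x = 0: no horizontal applied forces, so P_x = 0.

P_x = 0, P_y = -9.684 kip, Q_y = 54.68 kip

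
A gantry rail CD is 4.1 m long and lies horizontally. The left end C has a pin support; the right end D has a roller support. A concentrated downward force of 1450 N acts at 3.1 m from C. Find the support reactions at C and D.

Taking moments about C: D_y·4.1 − 1450·3.1 = 0 → D_y = 4495/4.1 = 1096.34 ≈ 1096 N.
ΣF_y = 0: C_y + 1096.34 − 1450 = 0 → C_y = 353.7 N.
ΣF_x = 0: no horizontal applied forces, so C_x = 0.

C_x = 0, C_y = 353.7 N, D_y = 1096 N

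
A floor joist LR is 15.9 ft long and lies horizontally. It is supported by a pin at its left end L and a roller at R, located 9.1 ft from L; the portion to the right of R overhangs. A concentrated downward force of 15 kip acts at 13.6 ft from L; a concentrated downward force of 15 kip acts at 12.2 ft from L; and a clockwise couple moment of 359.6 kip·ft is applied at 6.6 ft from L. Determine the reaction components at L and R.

Taking moments about L: R_y·9.1 − 15·13.6 − 15·12.2 − 359.6 = 0 → R_y = 746.6/9.1 = 82.044 ≈ 82.04 kip.
ΣF_y = 0: L_y + 82.044 − 15 − 15 = 0 → L_y = -52.04 kip.
ΣF_x = 0: no horizontal applied forces, so L_x = 0.

L_x = 0, L_y = -52.04 kip, R_y = 82.04 kip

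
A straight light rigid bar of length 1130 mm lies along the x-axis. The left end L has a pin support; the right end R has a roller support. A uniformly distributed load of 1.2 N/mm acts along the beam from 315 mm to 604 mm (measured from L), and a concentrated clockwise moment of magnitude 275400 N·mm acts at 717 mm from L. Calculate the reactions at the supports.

L_x = 0, L_y = -37.94 N, R_y = 384.7 N

Resultant of the distributed load: 1.2 × 289 = 346.8 N at 459.5 mm from L.
ΣM about L: R_y·1130 − (1.2·289)·459.5 − 275400 = 0 → R_y = 434754.6/1130 = 384.739 ≈ 384.7 N.
ΣF_y = 0: L_y + 384.739 − 1.2·289 = 0 → L_y = -37.94 N.
ΣF_x = 0: no horizontal applied forces, so L_x = 0.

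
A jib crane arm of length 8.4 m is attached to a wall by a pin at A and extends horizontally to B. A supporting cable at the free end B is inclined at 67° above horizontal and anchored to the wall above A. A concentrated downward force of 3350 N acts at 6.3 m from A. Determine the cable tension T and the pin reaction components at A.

T = 2729 N, A_x = 1066 N, A_y = 837.5 N

ΣM about A: T·sin67°·8.4 − 3350·6.3 = 0 → T = 21105/(8.4·0.920505) = 2729.48 ≈ 2729 N.
ΣF_x = 0: A_x − T·cos67° = 0 → A_x = 2729.48 × 0.390731 = 1066 N.
ΣF_y = 0: A_y + T·sin67° − 3350 = 0 → A_y = 3350 − 2729.48 × 0.920505 = 837.5 N.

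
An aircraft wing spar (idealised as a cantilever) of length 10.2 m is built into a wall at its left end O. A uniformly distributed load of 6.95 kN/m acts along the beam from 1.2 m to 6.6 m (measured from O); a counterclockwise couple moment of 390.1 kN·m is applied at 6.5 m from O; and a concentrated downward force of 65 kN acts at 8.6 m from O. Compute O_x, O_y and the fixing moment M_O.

O_x = 0, O_y = 102.5 kN, M_O = 315.3 kN·m

Resultant of the distributed load: 6.95 × 5.4 = 37.53 kN at 3.9 m from O.
ΣF_x = 0: O_x = 0.
ΣF_y = 0: O_y − 6.95·5.4 − 65 = 0 → O_y = 102.5 kN.
ΣM about O: M_O − (6.95·5.4)·3.9 + 390.1 − 65·8.6 = 0 → M_O = 315.3 kN·m.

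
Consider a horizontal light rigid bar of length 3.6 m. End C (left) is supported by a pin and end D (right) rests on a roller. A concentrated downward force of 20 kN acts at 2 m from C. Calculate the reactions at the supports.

C_x = 0, C_y = 8.889 kN, D_y = 11.11 kN

ΣM about C: D_y·3.6 − 20·2 = 0 → D_y = 40/3.6 = 11.1111 ≈ 11.11 kN.
ΣF_y = 0: C_y + 11.1111 − 20 = 0 → C_y = 8.889 kN.
ΣF_x = 0: no horizontal applied forces, so C_x = 0.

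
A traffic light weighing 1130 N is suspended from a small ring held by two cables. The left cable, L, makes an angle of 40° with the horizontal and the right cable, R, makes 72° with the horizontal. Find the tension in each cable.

ΣF_x = 0: −T_L·cos40° + T_R·cos72° = 0 → T_R = 2.47897·T_L.
ΣF_y = 0: T_L·sin40° + T_R·sin72° = 1130.
Substitute: T_L·(0.642788 + 2.47897·0.951057) = 1130 → T_L = 376.613 ≈ 376.6 N.
Then T_R = 2.47897 × 376.613 = 933.6 N.

T_L = 376.6 N, T_R = 933.6 N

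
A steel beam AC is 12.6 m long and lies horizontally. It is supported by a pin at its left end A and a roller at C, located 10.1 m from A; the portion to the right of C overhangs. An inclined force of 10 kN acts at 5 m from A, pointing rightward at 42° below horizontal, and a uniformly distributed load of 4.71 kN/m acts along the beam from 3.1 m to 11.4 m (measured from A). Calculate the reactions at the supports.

A_x = -7.431 kN, A_y = 14.41 kN, C_y = 31.37 kN

Resultant of the distributed load: 4.71 × 8.3 = 39.093 kN at 7.25 m from A.
Moments about A: C_y·10.1 − 10·sin42°·5 − (4.71·8.3)·7.25 = 0 → C_y = 316.881/10.1 = 31.3744 ≈ 31.37 kN.
ΣF_y = 0: A_y + 31.3744 − 10·sin42° − 4.71·8.3 = 0 → A_y = 14.41 kN.
ΣF_x = 0: A_x + 10·cos42° = 0 → A_x = -7.431 kN.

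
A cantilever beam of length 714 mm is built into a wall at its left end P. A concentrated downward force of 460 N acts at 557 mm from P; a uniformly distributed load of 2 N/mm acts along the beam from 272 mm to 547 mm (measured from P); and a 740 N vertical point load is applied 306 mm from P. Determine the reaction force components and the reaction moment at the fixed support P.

P_x = 0, P_y = 1750 N, M_P = 707900 N·mm

Resultant of the distributed load: 2 × 275 = 550 N at 409.5 mm from P.
ΣF_x = 0: P_x = 0.
ΣF_y = 0: P_y − 460 − 2·275 − 740 = 0 → P_y = 1750 N.
ΣM about P: M_P − 460·557 − (2·275)·409.5 − 740·306 = 0 → M_P = 707900 N·mm.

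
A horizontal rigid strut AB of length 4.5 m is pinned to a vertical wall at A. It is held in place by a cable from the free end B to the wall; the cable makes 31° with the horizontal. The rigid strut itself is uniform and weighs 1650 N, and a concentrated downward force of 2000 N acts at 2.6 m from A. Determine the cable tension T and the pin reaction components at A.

ΣM about A: T·sin31°·4.5 − 1650·2.25 − 2000·2.6 = 0 → T = 8912.5/(4.5·0.515038) = 3845.46 ≈ 3845 N.
ΣF_x = 0: A_x − T·cos31° = 0 → A_x = 3845.46 × 0.857167 = 3296 N.
ΣF_y = 0: A_y + T·sin31° − 1650 − 2000 = 0 → A_y = 3650 − 3845.46 × 0.515038 = 1669 N.

T = 3845 N, A_x = 3296 N, A_y = 1669 N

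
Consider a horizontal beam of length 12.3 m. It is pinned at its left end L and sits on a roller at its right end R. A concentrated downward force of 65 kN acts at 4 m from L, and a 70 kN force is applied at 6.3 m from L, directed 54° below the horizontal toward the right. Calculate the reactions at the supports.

L_x = -41.14 kN, L_y = 71.49 kN, R_y = 50.14 kN

ΣM about L: R_y·12.3 − 65·4 − 70·sin54°·6.3 = 0 → R_y = 616.776/12.3 = 50.1444 ≈ 50.14 kN.
ΣF_y = 0: L_y + 50.1444 − 65 − 70·sin54° = 0 → L_y = 71.49 kN.
ΣF_x = 0: L_x + 70·cos54° = 0 → L_x = -41.14 kN.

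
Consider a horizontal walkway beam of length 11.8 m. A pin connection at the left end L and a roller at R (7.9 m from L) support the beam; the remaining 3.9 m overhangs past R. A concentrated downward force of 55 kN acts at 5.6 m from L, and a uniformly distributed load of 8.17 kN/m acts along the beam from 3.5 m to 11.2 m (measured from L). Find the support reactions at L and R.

L_x = 0, L_y = 20.39 kN, R_y = 97.52 kN

Resultant of the distributed load: 8.17 × 7.7 = 62.909 kN at 7.35 m from L.
Moments about L: R_y·7.9 − 55·5.6 − (8.17·7.7)·7.35 = 0 → R_y = 770.38115/7.9 = 97.5166 ≈ 97.52 kN.
ΣF_y = 0: L_y + 97.5166 − 55 − 8.17·7.7 = 0 → L_y = 20.39 kN.
ΣF_x = 0: no horizontal applied forces, so L_x = 0.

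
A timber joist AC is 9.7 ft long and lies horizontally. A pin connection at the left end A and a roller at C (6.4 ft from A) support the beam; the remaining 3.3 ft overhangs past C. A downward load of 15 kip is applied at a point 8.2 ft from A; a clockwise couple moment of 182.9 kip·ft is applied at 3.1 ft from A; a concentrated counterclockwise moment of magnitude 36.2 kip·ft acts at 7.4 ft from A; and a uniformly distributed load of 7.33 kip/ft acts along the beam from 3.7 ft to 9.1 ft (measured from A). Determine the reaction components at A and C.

Resultant of the distributed load: 7.33 × 5.4 = 39.582 kip at 6.4 ft from A.
Moments about A: C_y·6.4 − 15·8.2 − 182.9 + 36.2 − (7.33·5.4)·6.4 = 0 → C_y = 523.0248/6.4 = 81.7226 ≈ 81.72 kip.
ΣF_y = 0: A_y + 81.7226 − 15 − 7.33·5.4 = 0 → A_y = -27.14 kip.
ΣF_x = 0: no horizontal applied forces, so A_x = 0.

A_x = 0, A_y = -27.14 kip, C_y = 81.72 kip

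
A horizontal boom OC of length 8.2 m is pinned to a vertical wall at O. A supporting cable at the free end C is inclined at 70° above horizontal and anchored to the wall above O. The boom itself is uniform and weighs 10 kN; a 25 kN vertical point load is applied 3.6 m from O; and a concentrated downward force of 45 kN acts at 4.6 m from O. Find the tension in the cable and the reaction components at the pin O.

T = 43.86 kN, O_x = 15.00 kN, O_y = 38.78 kN

ΣM about O: T·sin70°·8.2 − 10·4.1 − 25·3.6 − 45·4.6 = 0 → T = 338/(8.2·0.939693) = 43.8649 ≈ 43.86 kN.
ΣF_x = 0: O_x − T·cos70° = 0 → O_x = 43.8649 × 0.34202 = 15.00 kN.
ΣF_y = 0: O_y + T·sin70° − 10 − 25 − 45 = 0 → O_y = 80 − 43.8649 × 0.939693 = 38.78 kN.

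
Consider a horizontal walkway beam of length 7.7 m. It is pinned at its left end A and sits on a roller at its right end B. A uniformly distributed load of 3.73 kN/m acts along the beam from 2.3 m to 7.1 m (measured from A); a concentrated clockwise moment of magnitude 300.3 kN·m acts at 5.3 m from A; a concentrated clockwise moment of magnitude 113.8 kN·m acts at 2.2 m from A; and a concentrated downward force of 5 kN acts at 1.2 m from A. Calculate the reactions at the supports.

Resultant of the distributed load: 3.73 × 4.8 = 17.904 kN at 4.7 m from A.
Moments about A: B_y·7.7 − (3.73·4.8)·4.7 − 300.3 − 113.8 − 5·1.2 = 0 → B_y = 504.2488/7.7 = 65.4869 ≈ 65.49 kN.
ΣF_y = 0: A_y + 65.4869 − 3.73·4.8 − 5 = 0 → A_y = -42.58 kN.
ΣF_x = 0: no horizontal applied forces, so A_x = 0.

A_x = 0, A_y = -42.58 kN, B_y = 65.49 kN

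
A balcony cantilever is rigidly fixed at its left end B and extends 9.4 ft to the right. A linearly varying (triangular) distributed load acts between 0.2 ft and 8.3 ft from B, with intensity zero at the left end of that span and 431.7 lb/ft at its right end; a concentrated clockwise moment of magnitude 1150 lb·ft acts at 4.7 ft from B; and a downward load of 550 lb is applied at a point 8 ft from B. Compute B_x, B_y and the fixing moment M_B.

Resultant of the triangular load: ½ × 431.7 × 8.1 = 1748.385 lb, acting at 5.6 ft from B (one-third of the span from the peak).
ΣF_x = 0: B_x = 0.
ΣF_y = 0: B_y − ½·431.7·8.1 − 550 = 0 → B_y = 2298 lb.
ΣM about B: M_B − (½·431.7·8.1)·5.6 − 1150 − 550·8 = 0 → M_B = 15340 lb·ft.

B_x = 0, B_y = 2298 lb, M_B = 15340 lb·ft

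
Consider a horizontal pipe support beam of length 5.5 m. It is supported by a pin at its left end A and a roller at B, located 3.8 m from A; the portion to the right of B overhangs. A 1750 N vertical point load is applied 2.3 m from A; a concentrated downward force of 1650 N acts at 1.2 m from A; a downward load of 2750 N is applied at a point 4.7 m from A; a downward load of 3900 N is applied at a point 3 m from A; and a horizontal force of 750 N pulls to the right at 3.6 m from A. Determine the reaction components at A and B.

A_x = -750.0 N, A_y = 1989 N, B_y = 8061 N

Taking moments about A: B_y·3.8 − 1750·2.3 − 1650·1.2 − 2750·4.7 − 3900·3 = 0 → B_y = 30630/3.8 = 8060.53 ≈ 8061 N.
ΣF_y = 0: A_y + 8060.53 − 1750 − 1650 − 2750 − 3900 = 0 → A_y = 1989 N.
ΣF_x = 0: A_x + 750 = 0 → A_x = -750.0 N.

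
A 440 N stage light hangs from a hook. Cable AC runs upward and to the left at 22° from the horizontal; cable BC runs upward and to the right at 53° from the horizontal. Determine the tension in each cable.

ΣF_x = 0: −T_AC·cos22° + T_BC·cos53° = 0 → T_BC = 1.54065·T_AC.
ΣF_y = 0: T_AC·sin22° + T_BC·sin53° = 440.
Substitute: T_AC·(0.374607 + 1.54065·0.798636) = 440 → T_AC = 274.139 ≈ 274.1 N.
Then T_BC = 1.54065 × 274.139 = 422.4 N.

T_AC = 274.1 N, T_BC = 422.4 N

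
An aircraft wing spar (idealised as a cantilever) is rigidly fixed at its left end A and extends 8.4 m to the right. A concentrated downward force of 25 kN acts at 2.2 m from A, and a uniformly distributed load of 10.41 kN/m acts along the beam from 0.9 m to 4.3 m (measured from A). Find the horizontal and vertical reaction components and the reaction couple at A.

Resultant of the distributed load: 10.41 × 3.4 = 35.394 kN at 2.6 m from A.
ΣF_x = 0: A_x = 0.
ΣF_y = 0: A_y − 25 − 10.41·3.4 = 0 → A_y = 60.39 kN.
ΣM about A: M_A − 25·2.2 − (10.41·3.4)·2.6 = 0 → M_A = 147.0 kN·m.

A_x = 0, A_y = 60.39 kN, M_A = 147.0 kN·m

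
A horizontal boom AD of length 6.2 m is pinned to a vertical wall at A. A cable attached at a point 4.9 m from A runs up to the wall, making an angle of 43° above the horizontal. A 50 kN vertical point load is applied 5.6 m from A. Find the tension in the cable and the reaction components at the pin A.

T = 83.79 kN, A_x = 61.28 kN, A_y = -7.143 kN

ΣM about A: T·sin43°·4.9 − 50·5.6 = 0 → T = 280/(4.9·0.681998) = 83.7874 ≈ 83.79 kN.
ΣF_x = 0: A_x − T·cos43° = 0 → A_x = 83.7874 × 0.731354 = 61.28 kN.
ΣF_y = 0: A_y + T·sin43° − 50 = 0 → A_y = 50 − 83.7874 × 0.681998 = -7.143 kN.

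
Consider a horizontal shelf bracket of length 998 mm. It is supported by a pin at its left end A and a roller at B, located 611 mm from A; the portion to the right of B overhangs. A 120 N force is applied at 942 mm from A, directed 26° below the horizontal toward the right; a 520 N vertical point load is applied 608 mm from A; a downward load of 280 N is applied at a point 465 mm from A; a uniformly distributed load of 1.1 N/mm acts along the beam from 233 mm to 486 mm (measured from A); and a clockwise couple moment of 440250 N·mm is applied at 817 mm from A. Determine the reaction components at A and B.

Resultant of the distributed load: 1.1 × 253 = 278.3 N at 359.5 mm from A.
Taking moments about A: B_y·611 − 120·sin26°·942 − 520·608 − 280·465 − (1.1·253)·359.5 − 440250 = 0 → B_y = 1036210/611 = 1695.92 ≈ 1696 N.
ΣF_y = 0: A_y + 1695.92 − 120·sin26° − 520 − 280 − 1.1·253 = 0 → A_y = -565.0 N.
ΣF_x = 0: A_x + 120·cos26° = 0 → A_x = -107.9 N.

A_x = -107.9 N, A_y = -565.0 N, B_y = 1696 N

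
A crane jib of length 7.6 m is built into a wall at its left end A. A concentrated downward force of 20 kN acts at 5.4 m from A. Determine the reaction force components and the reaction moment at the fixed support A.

ΣF_x = 0: A_x = 0.
ΣF_y = 0: A_y − 20 = 0 → A_y = 20.00 kN.
ΣM about A: M_A − 20·5.4 = 0 → M_A = 108.0 kN·m.

A_x = 0, A_y = 20.00 kN, M_A = 108.0 kN·m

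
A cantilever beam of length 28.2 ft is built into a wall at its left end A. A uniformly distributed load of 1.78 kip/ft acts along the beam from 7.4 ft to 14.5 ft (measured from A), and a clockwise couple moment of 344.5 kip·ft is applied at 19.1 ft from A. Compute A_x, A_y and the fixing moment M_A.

Resultant of the distributed load: 1.78 × 7.1 = 12.638 kip at 10.95 ft from A.
ΣF_x = 0: A_x = 0.
ΣF_y = 0: A_y − 1.78·7.1 = 0 → A_y = 12.64 kip.
ΣM about A: M_A − (1.78·7.1)·10.95 − 344.5 = 0 → M_A = 482.9 kip·ft.

A_x = 0, A_y = 12.64 kip, M_A = 482.9 kip·ft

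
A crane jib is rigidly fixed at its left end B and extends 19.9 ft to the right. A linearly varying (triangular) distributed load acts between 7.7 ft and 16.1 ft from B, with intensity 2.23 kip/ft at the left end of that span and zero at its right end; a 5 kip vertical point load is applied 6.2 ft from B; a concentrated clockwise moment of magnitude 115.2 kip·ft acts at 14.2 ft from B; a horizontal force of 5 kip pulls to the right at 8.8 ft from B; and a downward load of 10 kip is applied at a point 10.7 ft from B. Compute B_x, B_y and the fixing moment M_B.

B_x = -5.000 kip, B_y = 24.37 kip, M_B = 351.5 kip·ft

Resultant of the triangular load: ½ × 2.23 × 8.4 = 9.366 kip, acting at 10.5 ft from B (one-third of the span from the peak).
ΣF_x = 0: B_x + 5 = 0 → B_x = -5.000 kip.
ΣF_y = 0: B_y − ½·2.23·8.4 − 5 − 10 = 0 → B_y = 24.37 kip.
ΣM about B: M_B − (½·2.23·8.4)·10.5 − 5·6.2 − 115.2 − 10·10.7 = 0 → M_B = 351.5 kip·ft.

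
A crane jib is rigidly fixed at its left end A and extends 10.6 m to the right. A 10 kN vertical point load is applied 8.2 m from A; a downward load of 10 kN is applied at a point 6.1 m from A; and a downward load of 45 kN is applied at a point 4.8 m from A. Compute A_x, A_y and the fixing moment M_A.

ΣF_x = 0: A_x = 0.
ΣF_y = 0: A_y − 10 − 10 − 45 = 0 → A_y = 65.00 kN.
ΣM about A: M_A − 10·8.2 − 10·6.1 − 45·4.8 = 0 → M_A = 359.0 kN·m.

A_x = 0, A_y = 65.00 kN, M_A = 359.0 kN·m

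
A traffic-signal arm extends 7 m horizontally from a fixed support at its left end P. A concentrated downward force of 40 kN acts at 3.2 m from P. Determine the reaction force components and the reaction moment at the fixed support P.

ΣF_x = 0: P_x = 0.
ΣF_y = 0: P_y − 40 = 0 → P_y = 40.00 kN.
ΣM about P: M_P − 40·3.2 = 0 → M_P = 128.0 kN·m.

P_x = 0, P_y = 40.00 kN, M_P = 128.0 kN·m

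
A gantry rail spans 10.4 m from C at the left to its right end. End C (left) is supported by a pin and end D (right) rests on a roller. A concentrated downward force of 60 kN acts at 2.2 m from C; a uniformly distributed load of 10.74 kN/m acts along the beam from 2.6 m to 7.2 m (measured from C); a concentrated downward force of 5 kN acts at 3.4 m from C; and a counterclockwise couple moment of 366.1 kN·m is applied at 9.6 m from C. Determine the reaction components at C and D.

Resultant of the distributed load: 10.74 × 4.6 = 49.404 kN at 4.9 m from C.
ΣM about C: D_y·10.4 − 60·2.2 − (10.74·4.6)·4.9 − 5·3.4 + 366.1 = 0 → D_y = 24.9796/10.4 = 2.40188 ≈ 2.402 kN.
ΣF_y = 0: C_y + 2.40188 − 60 − 10.74·4.6 − 5 = 0 → C_y = 112.0 kN.
ΣF_x = 0: no horizontal applied forces, so C_x = 0.

C_x = 0, C_y = 112.0 kN, D_y = 2.402 kN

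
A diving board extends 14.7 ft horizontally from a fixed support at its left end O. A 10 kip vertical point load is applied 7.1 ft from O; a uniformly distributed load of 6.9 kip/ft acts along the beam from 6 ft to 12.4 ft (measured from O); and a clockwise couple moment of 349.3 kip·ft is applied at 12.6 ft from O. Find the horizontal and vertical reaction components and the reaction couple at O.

O_x = 0, O_y = 54.16 kip, M_O = 826.6 kip·ft

Resultant of the distributed load: 6.9 × 6.4 = 44.16 kip at 9.2 ft from O.
ΣF_x = 0: O_x = 0.
ΣF_y = 0: O_y − 10 − 6.9·6.4 = 0 → O_y = 54.16 kip.
ΣM about O: M_O − 10·7.1 − (6.9·6.4)·9.2 − 349.3 = 0 → M_O = 826.6 kip·ft.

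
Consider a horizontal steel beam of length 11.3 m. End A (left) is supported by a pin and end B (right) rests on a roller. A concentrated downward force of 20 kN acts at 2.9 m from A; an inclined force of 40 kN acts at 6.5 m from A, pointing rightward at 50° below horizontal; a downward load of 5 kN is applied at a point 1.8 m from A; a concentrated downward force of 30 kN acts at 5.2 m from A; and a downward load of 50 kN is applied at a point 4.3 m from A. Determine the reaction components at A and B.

A_x = -25.71 kN, A_y = 79.25 kN, B_y = 56.39 kN

ΣM about A: B_y·11.3 − 20·2.9 − 40·sin50°·6.5 − 5·1.8 − 30·5.2 − 50·4.3 = 0 → B_y = 637.172/11.3 = 56.3869 ≈ 56.39 kN.
ΣF_y = 0: A_y + 56.3869 − 20 − 40·sin50° − 5 − 30 − 50 = 0 → A_y = 79.25 kN.
ΣF_x = 0: A_x + 40·cos50° = 0 → A_x = -25.71 kN.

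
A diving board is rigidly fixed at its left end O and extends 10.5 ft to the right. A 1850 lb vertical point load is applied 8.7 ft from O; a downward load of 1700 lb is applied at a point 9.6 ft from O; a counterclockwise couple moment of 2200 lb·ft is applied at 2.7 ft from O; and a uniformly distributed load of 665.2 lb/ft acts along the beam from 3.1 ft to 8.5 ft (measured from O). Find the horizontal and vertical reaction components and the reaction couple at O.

O_x = 0, O_y = 7142 lb, M_O = 51050 lb·ft

Resultant of the distributed load: 665.2 × 5.4 = 3592.08 lb at 5.8 ft from O.
ΣF_x = 0: O_x = 0.
ΣF_y = 0: O_y − 1850 − 1700 − 665.2·5.4 = 0 → O_y = 7142 lb.
ΣM about O: M_O − 1850·8.7 − 1700·9.6 + 2200 − (665.2·5.4)·5.8 = 0 → M_O = 51050 lb·ft.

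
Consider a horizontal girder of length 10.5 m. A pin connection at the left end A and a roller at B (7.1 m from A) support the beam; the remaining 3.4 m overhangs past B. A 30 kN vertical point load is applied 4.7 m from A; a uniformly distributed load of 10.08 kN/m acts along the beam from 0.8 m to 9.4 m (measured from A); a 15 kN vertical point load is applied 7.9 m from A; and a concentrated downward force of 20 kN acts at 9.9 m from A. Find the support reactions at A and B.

Resultant of the distributed load: 10.08 × 8.6 = 86.688 kN at 5.1 m from A.
ΣM about A: B_y·7.1 − 30·4.7 − (10.08·8.6)·5.1 − 15·7.9 − 20·9.9 = 0 → B_y = 899.6088/7.1 = 126.705 ≈ 126.7 kN.
ΣF_y = 0: A_y + 126.705 − 30 − 10.08·8.6 − 15 − 20 = 0 → A_y = 24.98 kN.
ΣF_x = 0: no horizontal applied forces, so A_x = 0.

A_x = 0, A_y = 24.98 kN, B_y = 126.7 kN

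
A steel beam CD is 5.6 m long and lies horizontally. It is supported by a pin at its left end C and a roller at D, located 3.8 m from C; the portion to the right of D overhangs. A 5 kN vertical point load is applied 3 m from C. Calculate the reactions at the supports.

C_x = 0, C_y = 1.053 kN, D_y = 3.947 kN

Moments about C: D_y·3.8 − 5·3 = 0 → D_y = 15/3.8 = 3.94737 ≈ 3.947 kN.
ΣF_y = 0: C_y + 3.94737 − 5 = 0 → C_y = 1.053 kN.
ΣF_x = 0: no horizontal applied forces, so C_x = 0.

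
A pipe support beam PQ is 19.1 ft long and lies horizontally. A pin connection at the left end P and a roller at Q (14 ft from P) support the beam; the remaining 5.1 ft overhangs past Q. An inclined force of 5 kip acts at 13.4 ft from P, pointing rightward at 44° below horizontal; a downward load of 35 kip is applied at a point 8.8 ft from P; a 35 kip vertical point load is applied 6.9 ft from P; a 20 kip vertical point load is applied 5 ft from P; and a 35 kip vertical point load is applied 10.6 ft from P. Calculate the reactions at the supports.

ΣM about P: Q_y·14 − 5·sin44°·13.4 − 35·8.8 − 35·6.9 − 20·5 − 35·10.6 = 0 → Q_y = 1067.04/14 = 76.2171 ≈ 76.22 kip.
ΣF_y = 0: P_y + 76.2171 − 5·sin44° − 35 − 35 − 20 − 35 = 0 → P_y = 52.26 kip.
ΣF_x = 0: P_x + 5·cos44° = 0 → P_x = -3.597 kip.

P_x = -3.597 kip, P_y = 52.26 kip, Q_y = 76.22 kip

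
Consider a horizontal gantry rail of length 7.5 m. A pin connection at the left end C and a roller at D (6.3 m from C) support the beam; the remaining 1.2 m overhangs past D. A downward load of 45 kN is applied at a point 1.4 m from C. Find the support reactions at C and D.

C_x = 0, C_y = 35.00 kN, D_y = 10.00 kN

ΣM about C: D_y·6.3 − 45·1.4 = 0 → D_y = 63/6.3 = 10.00 kN.
ΣF_y = 0: C_y + 10 − 45 = 0 → C_y = 35.00 kN.
ΣF_x = 0: no horizontal applied forces, so C_x = 0.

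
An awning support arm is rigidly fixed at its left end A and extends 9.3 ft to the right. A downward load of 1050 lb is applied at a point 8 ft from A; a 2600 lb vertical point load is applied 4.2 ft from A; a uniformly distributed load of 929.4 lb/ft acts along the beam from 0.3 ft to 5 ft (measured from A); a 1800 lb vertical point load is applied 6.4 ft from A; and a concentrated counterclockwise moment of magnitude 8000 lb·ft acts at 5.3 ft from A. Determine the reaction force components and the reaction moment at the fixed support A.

Resultant of the distributed load: 929.4 × 4.7 = 4368.18 lb at 2.65 ft from A.
ΣF_x = 0: A_x = 0.
ΣF_y = 0: A_y − 1050 − 2600 − 929.4·4.7 − 1800 = 0 → A_y = 9818 lb.
ΣM about A: M_A − 1050·8 − 2600·4.2 − (929.4·4.7)·2.65 − 1800·6.4 + 8000 = 0 → M_A = 34420 lb·ft.

A_x = 0, A_y = 9818 lb, M_A = 34420 lb·ft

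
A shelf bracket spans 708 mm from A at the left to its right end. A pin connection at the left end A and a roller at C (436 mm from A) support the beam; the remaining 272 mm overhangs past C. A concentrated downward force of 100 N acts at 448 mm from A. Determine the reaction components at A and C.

Moments about A: C_y·436 − 100·448 = 0 → C_y = 44800/436 = 102.752 ≈ 102.8 N.
ΣF_y = 0: A_y + 102.752 − 100 = 0 → A_y = -2.752 N.
ΣF_x = 0: no horizontal applied forces, so A_x = 0.

A_x = 0, A_y = -2.752 N, C_y = 102.8 N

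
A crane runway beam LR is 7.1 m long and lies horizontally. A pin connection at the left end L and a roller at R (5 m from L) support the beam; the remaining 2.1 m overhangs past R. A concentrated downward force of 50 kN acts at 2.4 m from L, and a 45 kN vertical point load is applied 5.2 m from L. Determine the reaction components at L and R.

L_x = 0, L_y = 24.20 kN, R_y = 70.80 kN

Moments about L: R_y·5 − 50·2.4 − 45·5.2 = 0 → R_y = 354/5 = 70.80 kN.
ΣF_y = 0: L_y + 70.8 − 50 − 45 = 0 → L_y = 24.20 kN.
ΣF_x = 0: no horizontal applied forces, so L_x = 0.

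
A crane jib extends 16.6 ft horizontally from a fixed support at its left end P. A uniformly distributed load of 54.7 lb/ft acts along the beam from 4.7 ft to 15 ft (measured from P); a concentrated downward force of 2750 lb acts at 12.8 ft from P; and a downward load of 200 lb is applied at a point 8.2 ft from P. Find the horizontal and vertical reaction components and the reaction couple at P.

Resultant of the distributed load: 54.7 × 10.3 = 563.41 lb at 9.85 ft from P.
ΣF_x = 0: P_x = 0.
ΣF_y = 0: P_y − 54.7·10.3 − 2750 − 200 = 0 → P_y = 3513 lb.
ΣM about P: M_P − (54.7·10.3)·9.85 − 2750·12.8 − 200·8.2 = 0 → M_P = 42390 lb·ft.

P_x = 0, P_y = 3513 lb, M_P = 42390 lb·ft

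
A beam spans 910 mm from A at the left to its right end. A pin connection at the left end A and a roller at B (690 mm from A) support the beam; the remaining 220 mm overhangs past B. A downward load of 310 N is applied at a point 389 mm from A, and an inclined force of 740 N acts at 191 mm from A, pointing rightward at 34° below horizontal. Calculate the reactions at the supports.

ΣM about A: B_y·690 − 310·389 − 740·sin34°·191 = 0 → B_y = 199626/690 = 289.313 ≈ 289.3 N.
ΣF_y = 0: A_y + 289.313 − 310 − 740·sin34° = 0 → A_y = 434.5 N.
ΣF_x = 0: A_x + 740·cos34° = 0 → A_x = -613.5 N.

A_x = -613.5 N, A_y = 434.5 N, B_y = 289.3 N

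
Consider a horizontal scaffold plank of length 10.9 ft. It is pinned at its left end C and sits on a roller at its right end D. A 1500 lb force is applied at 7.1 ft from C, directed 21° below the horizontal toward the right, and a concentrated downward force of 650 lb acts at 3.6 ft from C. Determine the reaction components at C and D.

C_x = -1400 lb, C_y = 622.7 lb, D_y = 564.8 lb

Moments about C: D_y·10.9 − 1500·sin21°·7.1 − 650·3.6 = 0 → D_y = 6156.62/10.9 = 564.828 ≈ 564.8 lb.
ΣF_y = 0: C_y + 564.828 − 1500·sin21° − 650 = 0 → C_y = 622.7 lb.
ΣF_x = 0: C_x + 1500·cos21° = 0 → C_x = -1400 lb.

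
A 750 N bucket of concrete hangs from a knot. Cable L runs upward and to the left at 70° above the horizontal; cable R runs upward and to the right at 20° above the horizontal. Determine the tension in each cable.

ΣF_x = 0: −T_L·cos70° + T_R·cos20° = 0 → T_R = 0.36397·T_L.
ΣF_y = 0: T_L·sin70° + T_R·sin20° = 750.
Substitute: T_L·(0.939693 + 0.36397·0.34202) = 750 → T_L = 704.769 ≈ 704.8 N.
Then T_R = 0.36397 × 704.769 = 256.5 N.

T_L = 704.8 N, T_R = 256.5 N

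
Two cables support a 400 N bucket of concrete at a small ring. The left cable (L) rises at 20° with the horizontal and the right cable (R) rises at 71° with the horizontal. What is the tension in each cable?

ΣF_x = 0: −T_L·cos20° + T_R·cos71° = 0 → T_R = 2.88632·T_L.
ΣF_y = 0: T_L·sin20° + T_R·sin71° = 400.
Substitute: T_L·(0.34202 + 2.88632·0.945519) = 400 → T_L = 130.247 ≈ 130.2 N.
Then T_R = 2.88632 × 130.247 = 375.9 N.

T_L = 130.2 N, T_R = 375.9 N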